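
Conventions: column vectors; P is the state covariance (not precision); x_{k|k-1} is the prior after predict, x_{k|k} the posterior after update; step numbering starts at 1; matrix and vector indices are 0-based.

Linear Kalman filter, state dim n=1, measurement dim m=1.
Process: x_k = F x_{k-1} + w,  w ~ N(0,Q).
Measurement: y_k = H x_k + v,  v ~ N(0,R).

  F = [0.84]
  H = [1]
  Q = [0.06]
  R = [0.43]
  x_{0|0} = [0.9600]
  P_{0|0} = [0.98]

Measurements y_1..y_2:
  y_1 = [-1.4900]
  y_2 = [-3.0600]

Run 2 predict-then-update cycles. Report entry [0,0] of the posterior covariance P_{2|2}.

P_post[0,0] = 0.1593

step 1: x^-=[0.8064]  P^-=[0.7515]  S=[1.1815]  K=[0.6361]  nu=[-2.2964]  x^+=[-0.6542]  P^+=[0.2735]
step 2: x^-=[-0.5496]  P^-=[0.2530]  S=[0.6830]  K=[0.3704]  nu=[-2.5104]  x^+=[-1.4794]  P^+=[0.1593]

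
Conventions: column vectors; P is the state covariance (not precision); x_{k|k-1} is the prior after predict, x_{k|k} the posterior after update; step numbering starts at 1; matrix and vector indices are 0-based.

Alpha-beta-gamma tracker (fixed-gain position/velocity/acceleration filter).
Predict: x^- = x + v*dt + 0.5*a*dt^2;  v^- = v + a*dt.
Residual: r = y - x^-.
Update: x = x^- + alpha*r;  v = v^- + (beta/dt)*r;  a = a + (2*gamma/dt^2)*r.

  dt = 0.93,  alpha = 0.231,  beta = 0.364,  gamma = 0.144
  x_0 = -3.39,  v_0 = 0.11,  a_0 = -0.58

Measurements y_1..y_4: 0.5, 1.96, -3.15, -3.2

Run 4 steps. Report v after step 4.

step 1: x_pred=-3.5385  r=4.0385  x^+=-2.6056  v^+=1.1513  a^+=0.7648
step 2: x_pred=-1.2042  r=3.1642  x^+=-0.4733  v^+=3.1010  a^+=1.8184
step 3: x_pred=3.1970  r=-6.3470  x^+=1.7308  v^+=2.3079  a^+=-0.2950
step 4: x_pred=3.7496  r=-6.9496  x^+=2.1442  v^+=-0.6866  a^+=-2.6092

v_post = -0.6866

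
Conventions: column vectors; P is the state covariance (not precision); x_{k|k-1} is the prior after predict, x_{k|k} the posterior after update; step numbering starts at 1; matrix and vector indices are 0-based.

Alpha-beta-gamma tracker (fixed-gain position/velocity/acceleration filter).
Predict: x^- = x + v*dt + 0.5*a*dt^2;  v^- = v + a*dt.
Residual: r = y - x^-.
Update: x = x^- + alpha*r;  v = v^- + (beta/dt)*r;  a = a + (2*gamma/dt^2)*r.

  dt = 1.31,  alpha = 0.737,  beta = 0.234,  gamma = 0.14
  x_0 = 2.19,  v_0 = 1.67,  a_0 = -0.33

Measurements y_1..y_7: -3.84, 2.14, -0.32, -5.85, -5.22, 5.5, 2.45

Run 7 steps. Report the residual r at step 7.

resid = -0.3832

step 1: x_pred=4.0945  r=-7.9345  x^+=-1.7532  v^+=-0.1796  a^+=-1.6246
step 2: x_pred=-3.3825  r=5.5225  x^+=0.6876  v^+=-1.3214  a^+=-0.7235
step 3: x_pred=-1.6643  r=1.3443  x^+=-0.6735  v^+=-2.0291  a^+=-0.5042
step 4: x_pred=-3.7643  r=-2.0857  x^+=-5.3015  v^+=-3.0622  a^+=-0.8445
step 5: x_pred=-10.0376  r=4.8176  x^+=-6.4870  v^+=-3.3080  a^+=-0.0585
step 6: x_pred=-10.8706  r=16.3706  x^+=1.1945  v^+=-0.4604  a^+=2.6126
step 7: x_pred=2.8332  r=-0.3832  x^+=2.5508  v^+=2.8937  a^+=2.5500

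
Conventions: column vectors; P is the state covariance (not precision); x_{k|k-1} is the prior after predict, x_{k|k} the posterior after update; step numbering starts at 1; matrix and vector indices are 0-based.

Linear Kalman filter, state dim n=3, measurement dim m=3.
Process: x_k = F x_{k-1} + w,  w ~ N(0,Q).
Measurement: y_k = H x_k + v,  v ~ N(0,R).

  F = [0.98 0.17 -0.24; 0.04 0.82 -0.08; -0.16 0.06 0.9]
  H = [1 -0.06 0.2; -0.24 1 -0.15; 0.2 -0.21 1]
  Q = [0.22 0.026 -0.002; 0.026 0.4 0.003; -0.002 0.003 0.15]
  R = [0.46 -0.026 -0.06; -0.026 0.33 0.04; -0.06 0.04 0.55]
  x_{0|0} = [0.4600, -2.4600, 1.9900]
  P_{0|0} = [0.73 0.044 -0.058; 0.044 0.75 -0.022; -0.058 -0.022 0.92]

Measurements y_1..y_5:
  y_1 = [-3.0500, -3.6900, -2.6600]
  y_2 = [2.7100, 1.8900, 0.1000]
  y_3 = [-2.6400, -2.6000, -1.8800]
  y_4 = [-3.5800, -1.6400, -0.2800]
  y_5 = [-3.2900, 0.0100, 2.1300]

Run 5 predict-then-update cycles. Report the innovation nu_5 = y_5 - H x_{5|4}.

step 1: x^-=[-0.4450, -2.1580, 1.5698]  P^-=[1.0395 0.2222 -0.3626; 0.2222 0.9175 -0.0556; -0.3626 -0.0556 0.9301]  S=[1.3696 -0.0729 -0.0753; -0.0729 1.2122 -0.2459; -0.0753 -0.2459 1.4218]  K=[0.6933 0.0443 -0.0972; 0.1521 0.7270 -0.0096; -0.0913 0.0294 0.6116]  nu=[-3.0484, -1.4033, -4.5940]  x^+=[-2.1739, -3.5976, -1.0029]  P^+=[0.3576 0.0555 -0.1532; 0.0555 0.2575 0.0576; -0.1532 0.0576 0.3858]
step 2: x^-=[-2.5013, -2.9568, -0.7707]  P^-=[0.6789 0.1297 -0.2700; 0.1297 0.5733 0.0132; -0.2700 0.0132 0.5218]  S=[1.0380 -0.0512 -0.1236; -0.0512 0.8685 -0.0722; -0.1236 -0.0722 0.9998]  K=[0.5860 0.0357 -0.0865; 0.1229 0.6275 -0.0207; -0.1047 0.0314 0.4545]  nu=[5.1880, 4.1309, 0.7500]  x^+=[0.6217, 0.2571, -0.8434]  P^+=[0.3030 0.0460 -0.1322; 0.0460 0.2206 0.0435; -0.1322 0.0435 0.2931]
step 3: x^-=[0.8554, 0.3032, -0.8431]  P^-=[0.6083 0.1140 -0.2248; 0.1140 0.5489 0.0103; -0.2248 0.0103 0.4378]  S=[0.9839 -0.0557 -0.1040; -0.0557 0.8497 -0.0703; -0.1040 -0.0703 0.9325]  K=[0.5599 0.0329 -0.0714; 0.1164 0.6172 -0.0286; -0.0953 0.0260 0.4103]  nu=[-3.3086, -2.8244, -1.1443]  x^+=[-1.0083, -1.7924, -1.0709]  P^+=[0.2876 0.0445 -0.1197; 0.0445 0.2159 0.0384; -0.1197 0.0384 0.2644]
step 4: x^-=[-1.0358, -1.4244, -0.9100]  P^-=[0.5857 0.1110 -0.2054; 0.1110 0.5460 0.0093; -0.2054 0.0093 0.4101]  S=[0.9683 -0.0564 -0.0932; -0.0564 0.8481 -0.0714; -0.0932 -0.0714 0.9122]  K=[0.5513 0.0328 -0.0635; 0.1156 0.6158 -0.0311; -0.0886 0.0240 0.3952]  nu=[-2.4477, -0.6007, 0.5381]  x^+=[-2.4391, -2.0940, -0.4949]  P^+=[0.2820 0.0446 -0.1137; 0.0446 0.2152 0.0369; -0.1137 0.0369 0.2541]
step 5: x^-=[-2.6275, -1.7750, -0.1808]  P^-=[0.5770 0.1103 -0.1970; 0.1103 0.5456 0.0092; -0.1970 0.0092 0.3997]  S=[0.9627 -0.0564 -0.0881; -0.0564 0.8479 -0.0719; -0.0881 -0.0719 0.9049]  K=[0.5480 0.0330 -0.0598; 0.1156 0.6156 -0.0319; -0.0852 0.0233 0.3896]  nu=[-0.7328, 1.1273, 2.4636]  x^+=[-3.1393, -1.2444, 0.8676]  P^+=[0.2797 0.0447 -0.1110; 0.0447 0.2150 0.0364; -0.1110 0.0364 0.2502]

innov = [-0.7328, 1.1273, 2.4636]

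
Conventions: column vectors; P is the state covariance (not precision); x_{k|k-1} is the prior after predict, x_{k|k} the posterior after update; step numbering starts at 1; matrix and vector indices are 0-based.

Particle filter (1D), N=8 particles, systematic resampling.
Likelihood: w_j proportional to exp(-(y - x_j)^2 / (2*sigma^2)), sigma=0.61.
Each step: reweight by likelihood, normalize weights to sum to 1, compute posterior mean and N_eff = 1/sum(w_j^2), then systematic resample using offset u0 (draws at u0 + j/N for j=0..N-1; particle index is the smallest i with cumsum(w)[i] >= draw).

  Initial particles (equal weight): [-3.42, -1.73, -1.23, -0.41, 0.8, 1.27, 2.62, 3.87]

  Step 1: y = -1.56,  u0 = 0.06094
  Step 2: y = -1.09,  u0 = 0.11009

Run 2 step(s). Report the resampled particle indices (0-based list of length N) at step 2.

step 1: w=[0.0048, 0.4797, 0.4308, 0.0844, 0.0003, 0.0000, 0.0000, 0.0000]  mean=-1.4106  Neff=2.3645  idx=[1, 1, 1, 1, 2, 2, 2, 3]
step 2: w=[0.1000, 0.1000, 0.1000, 0.1000, 0.1689, 0.1689, 0.1689, 0.0932]  mean=-1.3536  Neff=7.4462  idx=[1, 2, 3, 4, 5, 5, 6, 7]

resampled_idx = [1, 2, 3, 4, 5, 5, 6, 7]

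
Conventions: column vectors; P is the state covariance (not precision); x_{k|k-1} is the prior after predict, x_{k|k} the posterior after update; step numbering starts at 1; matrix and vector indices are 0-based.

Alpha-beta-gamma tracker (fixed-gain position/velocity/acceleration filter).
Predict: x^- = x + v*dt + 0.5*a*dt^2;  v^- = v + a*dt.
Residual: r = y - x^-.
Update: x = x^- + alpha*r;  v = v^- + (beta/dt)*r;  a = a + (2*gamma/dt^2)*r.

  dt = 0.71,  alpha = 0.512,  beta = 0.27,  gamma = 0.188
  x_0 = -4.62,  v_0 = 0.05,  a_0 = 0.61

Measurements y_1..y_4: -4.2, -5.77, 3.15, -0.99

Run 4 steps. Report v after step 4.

v_post = 5.0643

step 1: x_pred=-4.4307  r=0.2307  x^+=-4.3126  v^+=0.5708  a^+=0.7821
step 2: x_pred=-3.7102  r=-2.0598  x^+=-4.7648  v^+=0.3428  a^+=-0.7543
step 3: x_pred=-4.7115  r=7.8615  x^+=-0.6864  v^+=2.7969  a^+=5.1095
step 4: x_pred=2.5872  r=-3.5772  x^+=0.7557  v^+=5.0643  a^+=2.4413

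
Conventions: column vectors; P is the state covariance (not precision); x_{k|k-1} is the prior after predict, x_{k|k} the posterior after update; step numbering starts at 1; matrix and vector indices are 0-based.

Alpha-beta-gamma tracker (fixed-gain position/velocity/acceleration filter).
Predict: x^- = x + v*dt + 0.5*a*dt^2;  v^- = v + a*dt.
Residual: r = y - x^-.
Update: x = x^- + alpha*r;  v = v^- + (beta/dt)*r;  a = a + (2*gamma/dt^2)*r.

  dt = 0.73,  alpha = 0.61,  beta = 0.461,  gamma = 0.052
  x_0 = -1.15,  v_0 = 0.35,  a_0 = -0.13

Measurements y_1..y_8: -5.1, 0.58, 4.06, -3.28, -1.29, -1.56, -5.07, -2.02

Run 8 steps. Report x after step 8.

step 1: x_pred=-0.9291  r=-4.1709  x^+=-3.4734  v^+=-2.3788  a^+=-0.9440
step 2: x_pred=-5.4614  r=6.0414  x^+=-1.7762  v^+=0.7473  a^+=0.2351
step 3: x_pred=-1.1680  r=5.2280  x^+=2.0211  v^+=4.2204  a^+=1.2554
step 4: x_pred=5.4364  r=-8.7164  x^+=0.1194  v^+=-0.3677  a^+=-0.4457
step 5: x_pred=-0.2678  r=-1.0222  x^+=-0.8913  v^+=-1.3386  a^+=-0.6452
step 6: x_pred=-2.0405  r=0.4805  x^+=-1.7474  v^+=-1.5062  a^+=-0.5515
step 7: x_pred=-2.9939  r=-2.0761  x^+=-4.2603  v^+=-3.2199  a^+=-0.9566
step 8: x_pred=-6.8657  r=4.8457  x^+=-3.9098  v^+=-0.8581  a^+=-0.0110

x_post = -3.9098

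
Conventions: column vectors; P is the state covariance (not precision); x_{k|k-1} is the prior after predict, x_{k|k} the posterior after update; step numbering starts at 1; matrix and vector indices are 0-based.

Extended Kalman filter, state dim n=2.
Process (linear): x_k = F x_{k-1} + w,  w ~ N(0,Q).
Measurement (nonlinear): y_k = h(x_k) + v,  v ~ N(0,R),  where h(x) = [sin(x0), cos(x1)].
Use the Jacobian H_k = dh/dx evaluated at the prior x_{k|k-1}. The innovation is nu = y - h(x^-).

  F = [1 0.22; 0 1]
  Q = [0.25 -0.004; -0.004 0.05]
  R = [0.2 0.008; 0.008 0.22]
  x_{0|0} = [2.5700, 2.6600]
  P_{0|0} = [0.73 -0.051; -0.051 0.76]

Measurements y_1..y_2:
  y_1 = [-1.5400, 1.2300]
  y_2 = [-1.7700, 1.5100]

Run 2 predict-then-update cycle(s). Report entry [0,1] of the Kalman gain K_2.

K[0,1] = -0.1571

step 1: x^-=[3.1552, 2.6600]  P^-=[0.9943 0.1122; 0.1122 0.8100]  H_jac=[-0.9999 0.0000; 0.0000 -0.4632]  S=[1.1942 0.0600; 0.0600 0.3938]  K=[-0.8323 -0.0052; -0.0465 -0.9457]  nu=[-1.5264, 2.1163]  x^+=[4.4146, 0.7296]  P^+=[0.1665 0.0169; 0.0169 0.4500]
step 2: x^-=[4.5751, 0.7296]  P^-=[0.4457 0.1119; 0.1119 0.5000]  H_jac=[-0.1368 0.0000; 0.0000 -0.6666]  S=[0.2083 0.0182; 0.0182 0.4421]  K=[-0.2790 -0.1571; -0.0076 -0.7534]  nu=[-0.7794, 0.7645]  x^+=[4.6725, 0.1595]  P^+=[0.4170 0.0552; 0.0552 0.2488]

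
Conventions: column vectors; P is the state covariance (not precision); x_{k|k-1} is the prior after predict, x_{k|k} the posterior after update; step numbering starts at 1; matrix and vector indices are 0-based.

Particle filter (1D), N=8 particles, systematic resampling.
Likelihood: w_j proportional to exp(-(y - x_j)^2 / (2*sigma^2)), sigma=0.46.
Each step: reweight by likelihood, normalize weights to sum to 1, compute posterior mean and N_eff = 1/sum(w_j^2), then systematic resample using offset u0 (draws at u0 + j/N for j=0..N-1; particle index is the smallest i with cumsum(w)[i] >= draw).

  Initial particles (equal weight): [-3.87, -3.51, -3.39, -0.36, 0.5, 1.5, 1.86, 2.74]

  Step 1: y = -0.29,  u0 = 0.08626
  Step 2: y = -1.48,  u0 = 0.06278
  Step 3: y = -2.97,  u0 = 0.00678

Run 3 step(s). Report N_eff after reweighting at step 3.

step 1: w=[0.0000, 0.0000, 0.0000, 0.8117, 0.1879, 0.0004, 0.0000, 0.0000]  mean=-0.1976  Neff=1.4407  idx=[3, 3, 3, 3, 3, 3, 4, 4]
step 2: w=[0.1666, 0.1666, 0.1666, 0.1666, 0.1666, 0.1666, 0.0003, 0.0003]  mean=-0.3595  Neff=6.0073  idx=[0, 1, 1, 2, 3, 4, 4, 5]
step 3: w=[0.1250, 0.1250, 0.1250, 0.1250, 0.1250, 0.1250, 0.1250, 0.1250]  mean=-0.3600  Neff=8.0000  idx=[0, 1, 2, 3, 4, 5, 6, 7]

N_eff = 8.0000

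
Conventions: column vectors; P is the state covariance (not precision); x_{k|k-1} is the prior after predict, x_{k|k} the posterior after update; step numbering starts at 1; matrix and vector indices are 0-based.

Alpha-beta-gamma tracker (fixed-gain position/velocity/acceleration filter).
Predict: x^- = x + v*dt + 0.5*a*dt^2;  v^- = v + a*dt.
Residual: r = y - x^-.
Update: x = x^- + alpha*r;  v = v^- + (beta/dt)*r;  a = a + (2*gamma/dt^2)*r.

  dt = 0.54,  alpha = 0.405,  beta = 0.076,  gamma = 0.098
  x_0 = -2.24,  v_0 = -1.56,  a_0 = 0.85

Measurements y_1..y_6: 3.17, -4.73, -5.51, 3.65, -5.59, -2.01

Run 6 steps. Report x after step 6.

x_post = -1.1395

step 1: x_pred=-2.9585  r=6.1285  x^+=-0.4764  v^+=-0.2385  a^+=4.9693
step 2: x_pred=0.1193  r=-4.8493  x^+=-1.8447  v^+=1.7624  a^+=1.7098
step 3: x_pred=-0.6437  r=-4.8663  x^+=-2.6145  v^+=2.0008  a^+=-1.5611
step 4: x_pred=-1.7617  r=5.4117  x^+=0.4300  v^+=1.9195  a^+=2.0764
step 5: x_pred=1.7693  r=-7.3593  x^+=-1.2112  v^+=2.0049  a^+=-2.8702
step 6: x_pred=-0.5470  r=-1.4630  x^+=-1.1395  v^+=0.2491  a^+=-3.8536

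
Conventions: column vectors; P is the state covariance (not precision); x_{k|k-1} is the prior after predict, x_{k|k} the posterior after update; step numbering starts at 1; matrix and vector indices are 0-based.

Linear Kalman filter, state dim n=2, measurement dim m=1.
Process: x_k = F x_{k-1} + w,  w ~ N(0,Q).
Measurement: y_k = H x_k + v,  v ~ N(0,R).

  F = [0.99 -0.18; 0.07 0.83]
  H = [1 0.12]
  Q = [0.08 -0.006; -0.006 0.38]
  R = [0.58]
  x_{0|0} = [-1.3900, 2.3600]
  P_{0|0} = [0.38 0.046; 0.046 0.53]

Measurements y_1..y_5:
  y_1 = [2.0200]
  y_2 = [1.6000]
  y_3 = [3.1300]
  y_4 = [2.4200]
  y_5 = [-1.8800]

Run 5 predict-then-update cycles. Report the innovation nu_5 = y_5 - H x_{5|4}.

innov = [-3.2798]

step 1: x^-=[-1.8009, 1.8615]  P^-=[0.4532 -0.0216; -0.0216 0.7523]  S=[1.0389]  K=[0.4338; 0.0661]  nu=[3.5975]  x^+=[-0.2404, 2.0992]  P^+=[0.2578 -0.0514; -0.0514 0.7478]
step 2: x^-=[-0.6159, 1.7255]  P^-=[0.3752 -0.1415; -0.1415 0.8904]  S=[0.9340]  K=[0.3835; -0.0370]  nu=[2.0088]  x^+=[0.1545, 1.6511]  P^+=[0.2378 -0.1282; -0.1282 0.8892]
step 3: x^-=[-0.1443, 1.3812]  P^-=[0.3876 -0.2261; -0.2261 0.9788]  S=[0.9274]  K=[0.3887; -0.1171]  nu=[3.1085]  x^+=[1.0639, 1.0172]  P^+=[0.2475 -0.1839; -0.1839 0.9661]
step 4: x^-=[0.8701, 0.9187]  P^-=[0.4194 -0.2819; -0.2819 1.0254]  S=[0.9465]  K=[0.4074; -0.1679]  nu=[1.4396]  x^+=[1.4566, 0.6770]  P^+=[0.2623 -0.2172; -0.2172 0.9987]
step 5: x^-=[1.3201, 0.6639]  P^-=[0.4469 -0.3128; -0.3128 1.0441]  S=[0.9669]  K=[0.4234; -0.1939]  nu=[-3.2798]  x^+=[-0.0685, 1.2999]  P^+=[0.2736 -0.2334; -0.2334 1.0077]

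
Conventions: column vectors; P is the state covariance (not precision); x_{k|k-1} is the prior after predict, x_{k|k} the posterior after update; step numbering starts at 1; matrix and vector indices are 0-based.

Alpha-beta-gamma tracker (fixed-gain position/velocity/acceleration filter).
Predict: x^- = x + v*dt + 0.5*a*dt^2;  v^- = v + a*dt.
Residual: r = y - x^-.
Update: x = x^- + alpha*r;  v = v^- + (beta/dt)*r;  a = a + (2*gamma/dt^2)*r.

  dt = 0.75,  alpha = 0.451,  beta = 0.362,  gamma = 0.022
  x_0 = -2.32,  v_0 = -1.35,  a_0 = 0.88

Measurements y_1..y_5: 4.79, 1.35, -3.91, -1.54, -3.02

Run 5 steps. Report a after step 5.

a_post = 0.2268

step 1: x_pred=-3.0850  r=7.8750  x^+=0.4666  v^+=3.1110  a^+=1.4960
step 2: x_pred=3.2206  r=-1.8706  x^+=2.3770  v^+=3.3301  a^+=1.3497
step 3: x_pred=5.2542  r=-9.1642  x^+=1.1211  v^+=-0.0809  a^+=0.6328
step 4: x_pred=1.2385  r=-2.7785  x^+=-0.0146  v^+=-0.9473  a^+=0.4155
step 5: x_pred=-0.6082  r=-2.4118  x^+=-1.6959  v^+=-1.7998  a^+=0.2268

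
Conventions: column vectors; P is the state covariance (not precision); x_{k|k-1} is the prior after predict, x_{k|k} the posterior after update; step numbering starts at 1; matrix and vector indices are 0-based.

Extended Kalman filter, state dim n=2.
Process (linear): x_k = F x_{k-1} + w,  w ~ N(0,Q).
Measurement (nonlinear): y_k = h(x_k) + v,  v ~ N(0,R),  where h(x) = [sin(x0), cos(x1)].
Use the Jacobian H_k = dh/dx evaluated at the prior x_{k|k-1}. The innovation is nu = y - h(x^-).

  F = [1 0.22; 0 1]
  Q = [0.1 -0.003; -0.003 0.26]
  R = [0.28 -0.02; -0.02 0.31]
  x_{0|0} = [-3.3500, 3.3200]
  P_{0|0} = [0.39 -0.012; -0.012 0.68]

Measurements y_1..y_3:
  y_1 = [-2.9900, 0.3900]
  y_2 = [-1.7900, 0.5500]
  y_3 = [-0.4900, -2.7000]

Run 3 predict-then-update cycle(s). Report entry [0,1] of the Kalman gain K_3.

step 1: x^-=[-2.6196, 3.3200]  P^-=[0.5176 0.1346; 0.1346 0.9400]  H_jac=[-0.8668 0.0000; 0.0000 0.1775]  S=[0.6689 -0.0407; -0.0407 0.3396]  K=[-0.6714 -0.0101; -0.1456 0.4738]  nu=[-2.4914, 1.3741]  x^+=[-0.9609, 4.3337]  P^+=[0.2166 0.0580; 0.0580 0.8440]
step 2: x^-=[-0.0075, 4.3337]  P^-=[0.3830 0.2406; 0.2406 1.1040]  H_jac=[1.0000 0.0000; 0.0000 0.9292]  S=[0.6630 0.2036; 0.2036 1.2631]  K=[0.5506 0.0883; 0.1195 0.7928]  nu=[-1.7825, 0.9197]  x^+=[-0.9077, 4.8499]  P^+=[0.1524 0.0176; 0.0176 0.2619]
step 3: x^-=[0.1593, 4.8499]  P^-=[0.2728 0.0722; 0.0722 0.5219]  H_jac=[0.9873 0.0000; 0.0000 0.9906]  S=[0.5460 0.0506; 0.0506 0.8221]  K=[0.4881 0.0570; 0.0727 0.6244]  nu=[-0.6486, -2.8371]  x^+=[-0.3189, 3.0313]  P^+=[0.1373 0.0080; 0.0080 0.1939]

K[0,1] = 0.0570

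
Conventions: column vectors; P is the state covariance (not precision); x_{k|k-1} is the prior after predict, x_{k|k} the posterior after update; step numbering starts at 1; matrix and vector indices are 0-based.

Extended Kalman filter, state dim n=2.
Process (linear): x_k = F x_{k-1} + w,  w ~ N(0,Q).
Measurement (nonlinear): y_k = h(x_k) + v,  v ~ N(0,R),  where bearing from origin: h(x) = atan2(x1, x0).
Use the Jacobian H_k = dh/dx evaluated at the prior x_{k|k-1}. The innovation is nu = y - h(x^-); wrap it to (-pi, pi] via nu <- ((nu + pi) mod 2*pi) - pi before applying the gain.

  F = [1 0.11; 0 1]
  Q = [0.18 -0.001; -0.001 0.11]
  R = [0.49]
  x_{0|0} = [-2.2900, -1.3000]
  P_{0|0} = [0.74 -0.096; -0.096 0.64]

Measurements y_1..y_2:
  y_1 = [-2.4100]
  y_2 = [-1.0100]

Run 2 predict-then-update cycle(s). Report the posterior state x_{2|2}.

step 1: x^-=[-2.4330, -1.3000]  P^-=[0.9066 -0.0266; -0.0266 0.7500]  H_jac=[0.1708 -0.3197]  S=[0.5960]  K=[0.2741; -0.4099]  nu=[0.2409]  x^+=[-2.3670, -1.3987]  P^+=[0.8618 0.0404; 0.0404 0.6498]
step 2: x^-=[-2.5208, -1.3987]  P^-=[1.0586 0.1109; 0.1109 0.7598]  H_jac=[0.1683 -0.3033]  S=[0.5786]  K=[0.2498; -0.3661]  nu=[1.6250]  x^+=[-2.1149, -1.9936]  P^+=[1.0225 0.1638; 0.1638 0.6823]

x_post = [-2.1149, -1.9936]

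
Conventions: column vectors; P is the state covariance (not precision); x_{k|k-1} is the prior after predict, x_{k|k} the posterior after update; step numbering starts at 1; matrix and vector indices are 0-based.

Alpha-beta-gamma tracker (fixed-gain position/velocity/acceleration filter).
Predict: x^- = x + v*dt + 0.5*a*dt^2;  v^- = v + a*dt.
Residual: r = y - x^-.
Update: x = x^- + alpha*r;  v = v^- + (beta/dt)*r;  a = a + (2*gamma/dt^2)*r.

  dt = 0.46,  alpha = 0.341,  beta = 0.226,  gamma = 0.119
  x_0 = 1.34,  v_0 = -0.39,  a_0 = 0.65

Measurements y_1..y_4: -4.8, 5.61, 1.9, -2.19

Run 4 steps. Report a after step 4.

a_post = 1.8870

step 1: x_pred=1.2294  r=-6.0294  x^+=-0.8266  v^+=-3.0533  a^+=-6.1316
step 2: x_pred=-2.8799  r=8.4899  x^+=0.0152  v^+=-1.7027  a^+=3.4175
step 3: x_pred=-0.4065  r=2.3065  x^+=0.3800  v^+=1.0025  a^+=6.0117
step 4: x_pred=1.4772  r=-3.6672  x^+=0.2267  v^+=1.9662  a^+=1.8870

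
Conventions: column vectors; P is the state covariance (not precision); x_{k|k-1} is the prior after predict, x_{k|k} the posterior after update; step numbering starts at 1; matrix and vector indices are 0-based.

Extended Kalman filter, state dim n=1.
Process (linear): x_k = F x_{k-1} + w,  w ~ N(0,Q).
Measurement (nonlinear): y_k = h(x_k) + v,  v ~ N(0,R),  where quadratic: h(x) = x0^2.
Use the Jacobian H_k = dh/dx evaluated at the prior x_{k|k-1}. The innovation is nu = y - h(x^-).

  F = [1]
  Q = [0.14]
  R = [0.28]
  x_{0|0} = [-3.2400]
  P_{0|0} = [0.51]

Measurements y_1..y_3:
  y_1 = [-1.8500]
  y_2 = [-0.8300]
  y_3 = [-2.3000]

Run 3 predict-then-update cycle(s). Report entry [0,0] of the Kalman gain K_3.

step 1: x^-=[-3.2400]  P^-=[0.6500]  H_jac=[-6.4800]  S=[27.5738]  K=[-0.1528]  nu=[-12.3476]  x^+=[-1.3539]  P^+=[0.0066]
step 2: x^-=[-1.3539]  P^-=[0.1466]  H_jac=[-2.7077]  S=[1.3548]  K=[-0.2930]  nu=[-2.6629]  x^+=[-0.5736]  P^+=[0.0303]
step 3: x^-=[-0.5736]  P^-=[0.1703]  H_jac=[-1.1473]  S=[0.5042]  K=[-0.3875]  nu=[-2.6291]  x^+=[0.4452]  P^+=[0.0946]

K[0,0] = -0.3875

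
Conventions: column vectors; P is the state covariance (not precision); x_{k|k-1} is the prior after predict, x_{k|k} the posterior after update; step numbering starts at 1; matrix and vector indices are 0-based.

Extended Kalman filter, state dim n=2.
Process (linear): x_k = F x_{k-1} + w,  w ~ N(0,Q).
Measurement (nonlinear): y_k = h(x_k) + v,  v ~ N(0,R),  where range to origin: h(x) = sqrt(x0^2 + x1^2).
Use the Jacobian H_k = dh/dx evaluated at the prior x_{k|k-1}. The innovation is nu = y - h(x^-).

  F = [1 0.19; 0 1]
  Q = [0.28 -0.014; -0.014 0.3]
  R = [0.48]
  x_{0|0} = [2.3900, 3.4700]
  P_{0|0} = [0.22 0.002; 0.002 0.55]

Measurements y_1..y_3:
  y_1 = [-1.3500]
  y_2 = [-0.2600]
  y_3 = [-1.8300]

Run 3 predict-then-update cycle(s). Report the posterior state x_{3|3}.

x_post = [-0.7360, -0.5382]

step 1: x^-=[3.0493, 3.4700]  P^-=[0.5206 0.0925; 0.0925 0.8500]  H_jac=[0.6601 0.7512]  S=[1.2782]  K=[0.3232; 0.5473]  nu=[-5.9694]  x^+=[1.1199, 0.2030]  P^+=[0.3871 -0.1336; -0.1336 0.4671]
step 2: x^-=[1.1584, 0.2030]  P^-=[0.6332 -0.0589; -0.0589 0.7671]  H_jac=[0.9850 0.1726]  S=[1.0972]  K=[0.5592; 0.0678]  nu=[-1.4361]  x^+=[0.3554, 0.1056]  P^+=[0.2901 -0.1005; -0.1005 0.7621]
step 3: x^-=[0.3754, 0.1056]  P^-=[0.5594 0.0303; 0.0303 1.0621]  H_jac=[0.9627 0.2707]  S=[1.0921]  K=[0.5007; 0.2900]  nu=[-2.2200]  x^+=[-0.7360, -0.5382]  P^+=[0.2857 -0.1282; -0.1282 0.9703]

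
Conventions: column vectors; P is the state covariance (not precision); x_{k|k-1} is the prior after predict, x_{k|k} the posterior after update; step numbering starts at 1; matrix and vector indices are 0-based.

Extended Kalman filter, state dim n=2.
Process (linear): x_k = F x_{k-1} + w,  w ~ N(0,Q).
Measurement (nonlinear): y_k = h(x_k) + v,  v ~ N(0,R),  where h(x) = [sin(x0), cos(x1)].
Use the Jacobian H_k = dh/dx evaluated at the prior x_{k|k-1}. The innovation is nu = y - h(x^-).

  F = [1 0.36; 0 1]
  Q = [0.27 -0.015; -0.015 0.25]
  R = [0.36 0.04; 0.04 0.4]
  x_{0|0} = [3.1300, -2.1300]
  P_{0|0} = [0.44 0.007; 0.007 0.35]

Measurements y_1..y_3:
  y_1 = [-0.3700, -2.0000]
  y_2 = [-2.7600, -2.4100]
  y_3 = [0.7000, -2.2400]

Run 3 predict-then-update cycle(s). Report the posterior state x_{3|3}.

step 1: x^-=[2.3632, -2.1300]  P^-=[0.7604 0.1180; 0.1180 0.6000]  H_jac=[-0.7120 0.0000; 0.0000 0.8477]  S=[0.7455 -0.0312; -0.0312 0.8311]  K=[-0.7223 0.0932; -0.0872 0.6087]  nu=[-1.0721, -1.4695]  x^+=[3.0007, -2.9309]  P^+=[0.3600 0.0099; 0.0099 0.2831]
step 2: x^-=[1.9455, -2.9309]  P^-=[0.6738 0.0968; 0.0968 0.5331]  H_jac=[-0.3660 0.0000; 0.0000 0.2091]  S=[0.4503 0.0326; 0.0326 0.4233]  K=[-0.5543 0.0905; -0.0983 0.2709]  nu=[-3.6906, -1.4321]  x^+=[3.8616, -2.9561]  P^+=[0.5353 0.0671; 0.0671 0.4994]
step 3: x^-=[2.7974, -2.9561]  P^-=[0.9183 0.2319; 0.2319 0.7494]  H_jac=[-0.9413 0.0000; 0.0000 0.1845]  S=[1.1737 -0.0003; -0.0003 0.4255]  K=[-0.7365 0.1001; -0.1859 0.3248]  nu=[0.3626, -1.2572]  x^+=[2.4046, -3.4317]  P^+=[0.2774 0.0573; 0.0573 0.6639]

x_post = [2.4046, -3.4317]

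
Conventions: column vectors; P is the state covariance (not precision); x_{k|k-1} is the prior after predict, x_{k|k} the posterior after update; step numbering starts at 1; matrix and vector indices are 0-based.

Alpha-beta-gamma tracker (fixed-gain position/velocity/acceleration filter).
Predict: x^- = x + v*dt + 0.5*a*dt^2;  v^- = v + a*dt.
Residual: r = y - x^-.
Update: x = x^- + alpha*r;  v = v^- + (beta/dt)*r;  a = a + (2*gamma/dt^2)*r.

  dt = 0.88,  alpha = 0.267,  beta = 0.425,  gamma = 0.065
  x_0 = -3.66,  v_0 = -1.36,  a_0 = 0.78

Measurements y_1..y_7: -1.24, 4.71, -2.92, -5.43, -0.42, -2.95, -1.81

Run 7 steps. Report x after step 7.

x_post = -5.7518

step 1: x_pred=-4.5548  r=3.3148  x^+=-3.6697  v^+=0.9273  a^+=1.3365
step 2: x_pred=-2.3362  r=7.0462  x^+=-0.4549  v^+=5.5064  a^+=2.5193
step 3: x_pred=5.3662  r=-8.2862  x^+=3.1538  v^+=3.7215  a^+=1.1283
step 4: x_pred=6.8656  r=-12.2956  x^+=3.5827  v^+=-1.2238  a^+=-0.9358
step 5: x_pred=2.1434  r=-2.5634  x^+=1.4590  v^+=-3.2853  a^+=-1.3661
step 6: x_pred=-1.9610  r=-0.9890  x^+=-2.2251  v^+=-4.9651  a^+=-1.5321
step 7: x_pred=-7.1876  r=5.3776  x^+=-5.7518  v^+=-3.7162  a^+=-0.6294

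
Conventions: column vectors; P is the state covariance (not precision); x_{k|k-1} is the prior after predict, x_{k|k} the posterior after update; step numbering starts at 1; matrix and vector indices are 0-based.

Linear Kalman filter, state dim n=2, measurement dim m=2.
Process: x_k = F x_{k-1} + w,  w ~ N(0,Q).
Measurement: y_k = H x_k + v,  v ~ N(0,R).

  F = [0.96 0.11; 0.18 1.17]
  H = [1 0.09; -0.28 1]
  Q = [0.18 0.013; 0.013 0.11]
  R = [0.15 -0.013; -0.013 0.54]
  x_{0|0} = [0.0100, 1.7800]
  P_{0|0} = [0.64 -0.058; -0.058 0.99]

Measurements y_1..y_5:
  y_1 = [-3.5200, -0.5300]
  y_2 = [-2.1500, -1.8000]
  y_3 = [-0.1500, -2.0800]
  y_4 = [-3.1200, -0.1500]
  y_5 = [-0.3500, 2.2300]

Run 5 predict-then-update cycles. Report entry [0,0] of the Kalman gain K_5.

K[0,0] = 0.6360

step 1: x^-=[0.2054, 2.0844]  P^-=[0.7696 0.1847; 0.1847 1.4615]  S=[0.9646 0.0831; 0.0831 1.9584]  K=[0.8193 -0.0505; 0.2668 0.7085]  nu=[-3.9130, -2.5569]  x^+=[-2.8716, -0.7712]  P^+=[0.1238 -0.0032; -0.0032 0.3782]
step 2: x^-=[-2.8416, -1.4192]  P^-=[0.2980 0.0794; 0.0794 0.6304]  S=[0.4674 0.0377; 0.0377 1.1493]  K=[0.6549 -0.0250; 0.2492 0.5210]  nu=[0.8193, -1.1764]  x^+=[-2.2756, -1.8279]  P^+=[0.0981 0.0054; 0.0054 0.2796]
step 3: x^-=[-2.3857, -2.5483]  P^-=[0.2749 0.0722; 0.0722 0.4983]  S=[0.4419 0.0252; 0.0252 1.0194]  K=[0.6379 -0.0205; 0.2383 0.4631]  nu=[2.4650, -0.1997]  x^+=[-0.8091, -2.0533]  P^+=[0.0953 0.0073; 0.0073 0.2490]
step 4: x^-=[-1.0026, -2.5480]  P^-=[0.2724 0.0699; 0.0699 0.4570]  S=[0.4387 0.0200; 0.0200 0.9793]  K=[0.6362 -0.0195; 0.2329 0.4420]  nu=[-1.8881, 2.1172]  x^+=[-2.2450, -2.0520]  P^+=[0.0950 0.0078; 0.0078 0.2378]
step 5: x^-=[-2.3809, -2.8049]  P^-=[0.2721 0.0689; 0.0689 0.4419]  S=[0.4380 0.0178; 0.0178 0.9646]  K=[0.6360 -0.0192; 0.2305 0.4339]  nu=[2.2834, 4.3683]  x^+=[-1.0127, -0.3834]  P^+=[0.0949 0.0079; 0.0079 0.2335]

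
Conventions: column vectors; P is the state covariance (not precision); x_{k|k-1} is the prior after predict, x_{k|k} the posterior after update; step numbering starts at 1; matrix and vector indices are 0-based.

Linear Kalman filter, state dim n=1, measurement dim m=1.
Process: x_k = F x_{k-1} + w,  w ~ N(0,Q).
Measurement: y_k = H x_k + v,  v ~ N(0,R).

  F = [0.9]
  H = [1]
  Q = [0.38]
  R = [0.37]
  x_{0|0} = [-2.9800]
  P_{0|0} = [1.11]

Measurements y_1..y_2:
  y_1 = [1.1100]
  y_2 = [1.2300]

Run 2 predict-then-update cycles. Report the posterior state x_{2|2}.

step 1: x^-=[-2.6820]  P^-=[1.2791]  S=[1.6491]  K=[0.7756]  nu=[3.7920]  x^+=[0.2592]  P^+=[0.2870]
step 2: x^-=[0.2333]  P^-=[0.6125]  S=[0.9825]  K=[0.6234]  nu=[0.9967]  x^+=[0.8546]  P^+=[0.2307]

x_post = [0.8546]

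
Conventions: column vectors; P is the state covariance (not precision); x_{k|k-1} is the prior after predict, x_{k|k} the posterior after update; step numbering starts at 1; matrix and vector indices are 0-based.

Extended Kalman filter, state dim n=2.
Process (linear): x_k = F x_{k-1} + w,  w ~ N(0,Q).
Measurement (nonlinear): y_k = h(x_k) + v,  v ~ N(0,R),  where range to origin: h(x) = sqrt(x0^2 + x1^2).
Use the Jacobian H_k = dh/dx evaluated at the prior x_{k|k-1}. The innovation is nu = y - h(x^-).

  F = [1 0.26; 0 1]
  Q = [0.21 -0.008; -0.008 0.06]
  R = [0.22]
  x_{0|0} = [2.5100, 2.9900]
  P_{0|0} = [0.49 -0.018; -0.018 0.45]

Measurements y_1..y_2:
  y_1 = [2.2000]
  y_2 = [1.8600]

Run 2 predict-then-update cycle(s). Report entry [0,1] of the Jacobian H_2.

H_jac[0,1] = 0.6439

step 1: x^-=[3.2874, 2.9900]  P^-=[0.7211 0.0910; 0.0910 0.5100]  H_jac=[0.7398 0.6729]  S=[0.9361]  K=[0.6352; 0.4385]  nu=[-2.2438]  x^+=[1.8621, 2.0061]  P^+=[0.3433 -0.1698; -0.1698 0.3300]
step 2: x^-=[2.3836, 2.0061]  P^-=[0.4873 -0.0919; -0.0919 0.3900]  H_jac=[0.7651 0.6439]  S=[0.5764]  K=[0.5442; 0.3136]  nu=[-1.2555]  x^+=[1.7004, 1.6123]  P^+=[0.3167 -0.1903; -0.1903 0.3333]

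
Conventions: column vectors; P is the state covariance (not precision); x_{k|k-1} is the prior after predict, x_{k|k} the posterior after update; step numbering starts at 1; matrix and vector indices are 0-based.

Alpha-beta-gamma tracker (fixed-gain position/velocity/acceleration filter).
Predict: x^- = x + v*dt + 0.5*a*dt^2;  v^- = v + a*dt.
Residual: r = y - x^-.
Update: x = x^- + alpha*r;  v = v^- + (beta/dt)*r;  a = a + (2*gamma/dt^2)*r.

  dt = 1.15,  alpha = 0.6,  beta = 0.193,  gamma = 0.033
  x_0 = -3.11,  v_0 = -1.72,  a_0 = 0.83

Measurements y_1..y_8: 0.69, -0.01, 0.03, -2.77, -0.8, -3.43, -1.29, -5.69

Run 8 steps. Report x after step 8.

x_post = -2.8609

step 1: x_pred=-4.5392  r=5.2292  x^+=-1.4017  v^+=0.1121  a^+=1.0910
step 2: x_pred=-0.5514  r=0.5414  x^+=-0.2265  v^+=1.4576  a^+=1.1180
step 3: x_pred=2.1889  r=-2.1589  x^+=0.8936  v^+=2.3809  a^+=1.0102
step 4: x_pred=4.2996  r=-7.0696  x^+=0.0579  v^+=2.3562  a^+=0.6574
step 5: x_pred=3.2022  r=-4.0022  x^+=0.8009  v^+=2.4406  a^+=0.4577
step 6: x_pred=3.9102  r=-7.3402  x^+=-0.4939  v^+=1.7350  a^+=0.0914
step 7: x_pred=1.5618  r=-2.8518  x^+=-0.1493  v^+=1.3615  a^+=-0.0509
step 8: x_pred=1.3828  r=-7.0728  x^+=-2.8609  v^+=0.1159  a^+=-0.4039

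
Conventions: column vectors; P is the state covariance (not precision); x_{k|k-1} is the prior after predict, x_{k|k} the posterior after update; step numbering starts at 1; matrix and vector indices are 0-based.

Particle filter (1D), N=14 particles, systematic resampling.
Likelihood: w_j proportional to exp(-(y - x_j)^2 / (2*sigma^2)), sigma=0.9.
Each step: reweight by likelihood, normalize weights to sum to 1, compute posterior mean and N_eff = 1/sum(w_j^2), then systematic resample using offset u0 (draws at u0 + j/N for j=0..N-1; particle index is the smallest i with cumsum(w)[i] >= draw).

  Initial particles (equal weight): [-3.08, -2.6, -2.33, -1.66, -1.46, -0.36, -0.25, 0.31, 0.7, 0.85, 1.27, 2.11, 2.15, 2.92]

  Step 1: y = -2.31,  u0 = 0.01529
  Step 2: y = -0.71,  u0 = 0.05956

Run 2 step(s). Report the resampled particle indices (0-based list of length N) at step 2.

resampled_idx = [4, 6, 8, 9, 9, 10, 10, 11, 11, 12, 12, 13, 13, 13]

step 1: w=[0.1635, 0.2238, 0.2357, 0.1816, 0.1509, 0.0225, 0.0172, 0.0034, 0.0009, 0.0005, 0.0001, 0.0000, 0.0000, 0.0000]  mean=-2.1664  Neff=5.2937  idx=[0, 0, 0, 1, 1, 1, 2, 2, 2, 3, 3, 3, 4, 4]
step 2: w=[0.0075, 0.0075, 0.0075, 0.0266, 0.0266, 0.0266, 0.0477, 0.0477, 0.0477, 0.1380, 0.1380, 0.1380, 0.1703, 0.1703]  mean=-1.7947  Neff=8.0473  idx=[4, 6, 8, 9, 9, 10, 10, 11, 11, 12, 12, 13, 13, 13]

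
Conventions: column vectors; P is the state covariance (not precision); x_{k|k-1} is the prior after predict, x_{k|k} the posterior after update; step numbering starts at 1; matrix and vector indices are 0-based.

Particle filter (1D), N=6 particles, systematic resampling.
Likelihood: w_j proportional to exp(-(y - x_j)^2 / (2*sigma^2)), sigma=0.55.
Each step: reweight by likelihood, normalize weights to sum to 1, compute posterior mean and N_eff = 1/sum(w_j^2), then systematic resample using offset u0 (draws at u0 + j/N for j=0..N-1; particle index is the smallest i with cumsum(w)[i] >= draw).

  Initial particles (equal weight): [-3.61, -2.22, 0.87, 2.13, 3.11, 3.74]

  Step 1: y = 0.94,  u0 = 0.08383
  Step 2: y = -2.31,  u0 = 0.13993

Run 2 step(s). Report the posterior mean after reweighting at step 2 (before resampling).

step 1: w=[0.0000, 0.0000, 0.9112, 0.0884, 0.0004, 0.0000]  mean=0.9823  Neff=1.1932  idx=[2, 2, 2, 2, 2, 3]
step 2: w=[0.2000, 0.2000, 0.2000, 0.2000, 0.2000, 0.0000]  mean=0.8700  Neff=5.0000  idx=[0, 1, 2, 3, 4, 4]

post_mean = 0.8700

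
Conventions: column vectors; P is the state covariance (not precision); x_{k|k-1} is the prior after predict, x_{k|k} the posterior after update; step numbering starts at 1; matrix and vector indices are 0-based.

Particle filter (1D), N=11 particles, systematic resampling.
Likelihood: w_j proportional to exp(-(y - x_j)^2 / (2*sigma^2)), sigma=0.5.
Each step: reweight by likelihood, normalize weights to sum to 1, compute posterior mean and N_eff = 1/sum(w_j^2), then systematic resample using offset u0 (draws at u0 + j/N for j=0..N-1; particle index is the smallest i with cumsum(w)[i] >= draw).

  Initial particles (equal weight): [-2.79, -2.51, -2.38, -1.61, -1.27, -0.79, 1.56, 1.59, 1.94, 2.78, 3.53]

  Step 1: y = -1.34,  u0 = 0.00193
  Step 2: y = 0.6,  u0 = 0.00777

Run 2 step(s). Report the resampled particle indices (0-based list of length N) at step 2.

step 1: w=[0.0057, 0.0249, 0.0443, 0.3330, 0.3816, 0.2104, 0.0000, 0.0000, 0.0000, 0.0000, 0.0000]  mean=-1.3711  Neff=3.2960  idx=[0, 3, 3, 3, 3, 4, 4, 4, 4, 5, 5]
step 2: w=[0.0000, 0.0012, 0.0012, 0.0012, 0.0012, 0.0200, 0.0200, 0.0200, 0.0200, 0.4575, 0.4575]  mean=-0.8325  Neff=2.3798  idx=[5, 9, 9, 9, 9, 9, 10, 10, 10, 10, 10]

resampled_idx = [5, 9, 9, 9, 9, 9, 10, 10, 10, 10, 10]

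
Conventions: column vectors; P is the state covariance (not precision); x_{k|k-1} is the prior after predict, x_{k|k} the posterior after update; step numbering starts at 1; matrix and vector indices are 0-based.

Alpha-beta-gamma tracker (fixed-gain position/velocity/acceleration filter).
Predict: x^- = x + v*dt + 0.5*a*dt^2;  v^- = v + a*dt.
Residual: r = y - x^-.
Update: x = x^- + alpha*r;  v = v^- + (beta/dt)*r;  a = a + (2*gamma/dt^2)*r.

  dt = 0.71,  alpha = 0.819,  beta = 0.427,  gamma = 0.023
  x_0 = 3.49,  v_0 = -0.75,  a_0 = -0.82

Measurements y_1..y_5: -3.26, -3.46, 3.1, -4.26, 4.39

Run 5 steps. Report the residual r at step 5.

step 1: x_pred=2.7508  r=-6.0108  x^+=-2.1720  v^+=-4.9472  a^+=-1.3685
step 2: x_pred=-6.0295  r=2.5695  x^+=-3.9251  v^+=-4.3735  a^+=-1.1340
step 3: x_pred=-7.3161  r=10.4161  x^+=1.2147  v^+=1.0857  a^+=-0.1835
step 4: x_pred=1.9392  r=-6.1992  x^+=-3.1379  v^+=-2.7729  a^+=-0.7492
step 5: x_pred=-5.2956  r=9.6856  x^+=2.6369  v^+=2.5201  a^+=0.1346

resid = 9.6856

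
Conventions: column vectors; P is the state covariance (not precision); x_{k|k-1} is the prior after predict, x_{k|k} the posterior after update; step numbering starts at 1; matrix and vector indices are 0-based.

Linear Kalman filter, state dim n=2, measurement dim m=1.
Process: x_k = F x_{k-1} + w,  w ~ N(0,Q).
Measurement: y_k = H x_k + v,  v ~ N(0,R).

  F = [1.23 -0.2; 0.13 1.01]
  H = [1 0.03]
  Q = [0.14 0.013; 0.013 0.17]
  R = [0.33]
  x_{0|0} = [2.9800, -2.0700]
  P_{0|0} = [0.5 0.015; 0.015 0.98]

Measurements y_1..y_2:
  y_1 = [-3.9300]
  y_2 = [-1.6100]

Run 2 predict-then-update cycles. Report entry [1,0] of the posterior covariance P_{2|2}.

P_post[1,0] = -0.1147

step 1: x^-=[4.0794, -1.7033]  P^-=[0.9283 -0.0868; -0.0868 1.1821]  S=[1.2541]  K=[0.7381; -0.0409]  nu=[-7.9583]  x^+=[-1.7946, -1.3777]  P^+=[0.2450 -0.0489; -0.0489 1.1800]
step 2: x^-=[-1.9318, -1.6248]  P^-=[0.5820 -0.2457; -0.2457 1.3650]  S=[0.8985]  K=[0.6395; -0.2278]  nu=[0.3705]  x^+=[-1.6948, -1.7092]  P^+=[0.2145 -0.1147; -0.1147 1.3184]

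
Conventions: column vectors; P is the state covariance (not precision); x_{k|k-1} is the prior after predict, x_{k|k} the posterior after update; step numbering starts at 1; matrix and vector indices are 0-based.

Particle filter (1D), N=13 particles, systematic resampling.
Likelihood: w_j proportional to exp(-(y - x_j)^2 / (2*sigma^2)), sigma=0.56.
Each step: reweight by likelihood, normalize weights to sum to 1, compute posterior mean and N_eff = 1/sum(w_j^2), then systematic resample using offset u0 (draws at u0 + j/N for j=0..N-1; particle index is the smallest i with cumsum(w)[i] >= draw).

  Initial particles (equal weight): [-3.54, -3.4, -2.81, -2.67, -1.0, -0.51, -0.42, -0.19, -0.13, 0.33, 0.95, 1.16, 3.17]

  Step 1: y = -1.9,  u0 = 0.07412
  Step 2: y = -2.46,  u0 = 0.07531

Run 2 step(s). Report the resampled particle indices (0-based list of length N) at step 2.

resampled_idx = [0, 1, 2, 2, 3, 3, 4, 5, 5, 6, 6, 7, 10]

step 1: w=[0.0129, 0.0260, 0.2508, 0.3649, 0.2581, 0.0431, 0.0286, 0.0089, 0.0064, 0.0003, 0.0000, 0.0000, 0.0000]  mean=-2.1076  Neff=3.7548  idx=[2, 2, 2, 3, 3, 3, 3, 3, 4, 4, 4, 5, 8]
step 2: w=[0.1138, 0.1138, 0.1138, 0.1289, 0.1289, 0.1289, 0.1289, 0.1289, 0.0046, 0.0046, 0.0046, 0.0003, 0.0000]  mean=-2.6939  Neff=8.1990  idx=[0, 1, 2, 2, 3, 3, 4, 5, 5, 6, 6, 7, 10]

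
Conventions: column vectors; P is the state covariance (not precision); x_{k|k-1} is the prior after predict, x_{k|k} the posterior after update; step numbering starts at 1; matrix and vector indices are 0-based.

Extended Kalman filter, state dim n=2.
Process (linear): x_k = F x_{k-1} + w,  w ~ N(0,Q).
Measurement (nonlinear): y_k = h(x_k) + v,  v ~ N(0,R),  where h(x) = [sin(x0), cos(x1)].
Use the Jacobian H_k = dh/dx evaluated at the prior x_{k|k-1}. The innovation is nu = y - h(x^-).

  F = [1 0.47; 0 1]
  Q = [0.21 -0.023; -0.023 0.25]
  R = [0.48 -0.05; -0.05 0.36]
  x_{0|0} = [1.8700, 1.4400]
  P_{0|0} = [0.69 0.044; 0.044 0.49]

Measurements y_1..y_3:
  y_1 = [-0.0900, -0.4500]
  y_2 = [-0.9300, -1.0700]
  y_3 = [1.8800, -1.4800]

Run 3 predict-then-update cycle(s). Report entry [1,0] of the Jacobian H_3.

H_jac[1,0] = 0.0000

step 1: x^-=[2.5468, 1.4400]  P^-=[1.0496 0.2513; 0.2513 0.7400]  H_jac=[-0.8283 0.0000; 0.0000 -0.9915]  S=[1.2000 0.1564; 0.1564 1.0874]  K=[-0.7078 -0.1273; -0.0872 -0.6622]  nu=[-0.6503, -0.5804]  x^+=[3.0810, 1.8810]  P^+=[0.4025 0.0105; 0.0105 0.2360]
step 2: x^-=[3.9651, 1.8810]  P^-=[0.6746 0.0985; 0.0985 0.4860]  H_jac=[-0.6796 0.0000; 0.0000 -0.9523]  S=[0.7916 0.0137; 0.0137 0.8007]  K=[-0.5773 -0.1072; -0.0745 -0.5767]  nu=[-0.1964, -0.7647]  x^+=[4.1605, 2.3367]  P^+=[0.3998 0.0102; 0.0102 0.2141]
step 3: x^-=[5.2588, 2.3367]  P^-=[0.6667 0.0879; 0.0879 0.4641]  H_jac=[0.5196 0.0000; 0.0000 -0.7208]  S=[0.6600 -0.0829; -0.0829 0.6011]  K=[0.5207 -0.0335; -0.0007 -0.5566]  nu=[2.7344, -0.7868]  x^+=[6.7089, 2.7726]  P^+=[0.4842 0.0529; 0.0529 0.2780]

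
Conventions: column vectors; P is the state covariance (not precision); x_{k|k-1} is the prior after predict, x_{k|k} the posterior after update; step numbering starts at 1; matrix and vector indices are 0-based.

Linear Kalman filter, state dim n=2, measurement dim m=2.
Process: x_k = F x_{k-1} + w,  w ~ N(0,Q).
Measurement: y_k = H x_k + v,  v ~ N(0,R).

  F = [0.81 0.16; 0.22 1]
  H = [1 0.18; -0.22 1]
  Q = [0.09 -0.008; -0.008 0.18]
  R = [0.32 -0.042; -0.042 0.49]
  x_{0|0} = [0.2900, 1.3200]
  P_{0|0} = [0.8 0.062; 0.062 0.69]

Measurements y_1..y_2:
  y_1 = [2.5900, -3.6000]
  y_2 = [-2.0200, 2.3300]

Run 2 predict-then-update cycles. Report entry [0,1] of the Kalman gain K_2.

step 1: x^-=[0.4461, 1.3838]  P^-=[0.6486 0.2974; 0.2974 0.9360]  S=[1.1060 0.2694; 0.2694 1.3266]  K=[0.6380 -0.0130; 0.2750 0.6004]  nu=[1.8948, -4.8857]  x^+=[1.7183, -1.0287]  P^+=[0.2026 0.0114; 0.0114 0.2852]
step 2: x^-=[1.2273, -0.6507]  P^-=[0.2332 0.0834; 0.0834 0.4800]  S=[0.5988 0.0732; 0.0732 0.9446]  K=[0.4143 0.0019; 0.2260 0.4712]  nu=[-3.1301, 3.2507]  x^+=[-0.0635, 0.1738]  P^+=[0.1303 0.0122; 0.0122 0.2241]

K[0,1] = 0.0019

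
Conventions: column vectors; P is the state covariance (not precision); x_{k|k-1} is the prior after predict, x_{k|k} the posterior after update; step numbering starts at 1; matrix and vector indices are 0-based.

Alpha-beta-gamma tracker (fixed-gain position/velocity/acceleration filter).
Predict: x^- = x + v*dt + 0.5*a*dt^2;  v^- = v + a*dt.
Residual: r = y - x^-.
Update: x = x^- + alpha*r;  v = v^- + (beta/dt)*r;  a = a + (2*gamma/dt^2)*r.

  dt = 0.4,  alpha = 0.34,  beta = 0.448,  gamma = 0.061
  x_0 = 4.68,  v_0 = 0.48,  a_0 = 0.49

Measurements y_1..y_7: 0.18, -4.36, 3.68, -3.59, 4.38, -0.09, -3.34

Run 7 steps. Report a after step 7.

step 1: x_pred=4.9112  r=-4.7312  x^+=3.3026  v^+=-4.6229  a^+=-3.1175
step 2: x_pred=1.2040  r=-5.5640  x^+=-0.6878  v^+=-12.1017  a^+=-7.3601
step 3: x_pred=-6.1172  r=9.7972  x^+=-2.7862  v^+=-4.0728  a^+=0.1103
step 4: x_pred=-4.4065  r=0.8165  x^+=-4.1289  v^+=-3.1142  a^+=0.7328
step 5: x_pred=-5.3159  r=9.6959  x^+=-2.0193  v^+=8.0383  a^+=8.1260
step 6: x_pred=1.8461  r=-1.9361  x^+=1.1878  v^+=9.1203  a^+=6.6497
step 7: x_pred=5.3679  r=-8.7079  x^+=2.4072  v^+=2.0273  a^+=0.0099

a_post = 0.0099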